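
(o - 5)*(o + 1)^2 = o^3 - 3*o^2 - 9*o - 5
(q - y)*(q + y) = q^2 - y^2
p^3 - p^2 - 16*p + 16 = (p - 4)*(p - 1)*(p + 4)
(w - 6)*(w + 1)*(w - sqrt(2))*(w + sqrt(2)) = w^4 - 5*w^3 - 8*w^2 + 10*w + 12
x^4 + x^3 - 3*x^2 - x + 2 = (x - 1)^2*(x + 1)*(x + 2)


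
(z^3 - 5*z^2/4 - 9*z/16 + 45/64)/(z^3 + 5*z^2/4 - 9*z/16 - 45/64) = (4*z - 5)/(4*z + 5)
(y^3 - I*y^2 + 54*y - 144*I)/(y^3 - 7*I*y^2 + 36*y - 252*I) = (y^2 + 5*I*y + 24)/(y^2 - I*y + 42)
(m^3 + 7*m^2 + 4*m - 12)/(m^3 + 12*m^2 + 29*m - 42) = (m + 2)/(m + 7)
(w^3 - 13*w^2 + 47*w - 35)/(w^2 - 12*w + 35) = w - 1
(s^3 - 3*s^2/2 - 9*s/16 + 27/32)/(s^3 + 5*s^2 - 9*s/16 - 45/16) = (s - 3/2)/(s + 5)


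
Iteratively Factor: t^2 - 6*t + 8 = (t - 2)*(t - 4)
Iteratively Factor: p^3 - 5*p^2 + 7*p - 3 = (p - 1)*(p^2 - 4*p + 3) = (p - 1)^2*(p - 3)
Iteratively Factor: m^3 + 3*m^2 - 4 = (m - 1)*(m^2 + 4*m + 4) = (m - 1)*(m + 2)*(m + 2)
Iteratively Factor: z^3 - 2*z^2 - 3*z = (z + 1)*(z^2 - 3*z) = (z - 3)*(z + 1)*(z)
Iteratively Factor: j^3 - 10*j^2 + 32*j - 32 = (j - 2)*(j^2 - 8*j + 16) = (j - 4)*(j - 2)*(j - 4)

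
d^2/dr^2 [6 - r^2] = -2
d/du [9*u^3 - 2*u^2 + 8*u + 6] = 27*u^2 - 4*u + 8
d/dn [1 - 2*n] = -2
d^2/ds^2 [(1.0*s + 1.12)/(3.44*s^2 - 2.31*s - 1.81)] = ((-20.64*s - 3.0856)*(-3.44*s^2 + 2.31*s + 1.81) - (1.0*s + 1.12)*(6.88*s - 2.31)*(13.76*s - 4.62))/(-3.44*s^2 + 2.31*s + 1.81)^3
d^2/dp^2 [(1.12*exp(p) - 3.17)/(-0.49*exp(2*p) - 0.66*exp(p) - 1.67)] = (-0.268912*exp(4*p) + 3.406676*exp(3*p) + 8.57451*exp(2*p) - 7.760728*exp(p) - 6.617542)*exp(p)/(0.117649*exp(6*p) + 0.475398*exp(5*p) + 1.843233*exp(4*p) + 3.527964*exp(3*p) + 6.282039*exp(2*p) + 5.522022*exp(p) + 4.657463)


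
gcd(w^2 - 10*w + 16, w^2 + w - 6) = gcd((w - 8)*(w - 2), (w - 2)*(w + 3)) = w - 2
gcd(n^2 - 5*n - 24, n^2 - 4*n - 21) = n + 3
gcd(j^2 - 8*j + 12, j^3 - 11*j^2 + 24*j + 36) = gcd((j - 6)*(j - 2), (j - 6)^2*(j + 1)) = j - 6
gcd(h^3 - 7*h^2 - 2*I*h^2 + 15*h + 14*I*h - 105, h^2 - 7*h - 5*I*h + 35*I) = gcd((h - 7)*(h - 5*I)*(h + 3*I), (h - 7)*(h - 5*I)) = h^2 + h*(-7 - 5*I) + 35*I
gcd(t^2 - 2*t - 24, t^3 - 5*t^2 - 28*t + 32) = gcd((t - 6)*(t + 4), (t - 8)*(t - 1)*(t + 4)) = t + 4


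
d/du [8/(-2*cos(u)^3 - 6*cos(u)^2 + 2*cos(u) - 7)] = 16*(sin(u) - 12*sin(2*u) - 3*sin(3*u))/(cos(u) - 6*cos(2*u) - cos(3*u) - 20)^2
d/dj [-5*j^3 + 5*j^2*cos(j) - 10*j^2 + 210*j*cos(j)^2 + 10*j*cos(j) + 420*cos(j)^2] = -5*j^2*sin(j) - 15*j^2 - 210*j*sin(2*j) + 10*sqrt(2)*j*cos(j + pi/4) - 20*j - 420*sin(2*j) + 10*cos(j) + 105*cos(2*j) + 105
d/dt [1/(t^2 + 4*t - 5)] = 2*(-t - 2)/(t^2 + 4*t - 5)^2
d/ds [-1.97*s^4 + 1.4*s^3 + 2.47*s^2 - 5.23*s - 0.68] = -7.88*s^3 + 4.2*s^2 + 4.94*s - 5.23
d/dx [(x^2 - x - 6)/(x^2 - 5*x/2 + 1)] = 2*(-3*x^2 + 28*x - 32)/(4*x^4 - 20*x^3 + 33*x^2 - 20*x + 4)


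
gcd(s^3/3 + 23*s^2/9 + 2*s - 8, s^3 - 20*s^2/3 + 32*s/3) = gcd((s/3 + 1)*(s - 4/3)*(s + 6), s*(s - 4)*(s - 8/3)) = 1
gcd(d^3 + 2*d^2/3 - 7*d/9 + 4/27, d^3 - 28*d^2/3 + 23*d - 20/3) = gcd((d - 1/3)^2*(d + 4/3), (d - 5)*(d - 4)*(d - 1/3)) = d - 1/3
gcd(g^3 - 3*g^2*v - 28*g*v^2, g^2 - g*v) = g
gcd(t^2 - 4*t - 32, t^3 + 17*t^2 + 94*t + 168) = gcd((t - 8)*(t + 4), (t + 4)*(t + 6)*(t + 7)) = t + 4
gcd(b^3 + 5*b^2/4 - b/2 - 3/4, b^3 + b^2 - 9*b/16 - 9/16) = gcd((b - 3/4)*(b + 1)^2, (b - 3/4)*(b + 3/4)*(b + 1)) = b^2 + b/4 - 3/4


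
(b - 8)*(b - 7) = b^2 - 15*b + 56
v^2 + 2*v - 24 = (v - 4)*(v + 6)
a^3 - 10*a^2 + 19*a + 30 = (a - 6)*(a - 5)*(a + 1)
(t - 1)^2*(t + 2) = t^3 - 3*t + 2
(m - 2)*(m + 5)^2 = m^3 + 8*m^2 + 5*m - 50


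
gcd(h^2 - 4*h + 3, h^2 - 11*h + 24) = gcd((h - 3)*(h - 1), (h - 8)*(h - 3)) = h - 3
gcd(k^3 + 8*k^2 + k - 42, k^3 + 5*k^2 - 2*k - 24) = k^2 + k - 6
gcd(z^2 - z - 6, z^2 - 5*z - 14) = z + 2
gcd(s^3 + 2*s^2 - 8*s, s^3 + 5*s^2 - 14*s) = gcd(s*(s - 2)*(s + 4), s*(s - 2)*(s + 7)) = s^2 - 2*s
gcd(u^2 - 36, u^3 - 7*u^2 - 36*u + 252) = u^2 - 36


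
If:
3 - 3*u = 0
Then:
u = 1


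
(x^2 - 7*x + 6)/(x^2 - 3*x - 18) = (x - 1)/(x + 3)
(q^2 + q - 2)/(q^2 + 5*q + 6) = (q - 1)/(q + 3)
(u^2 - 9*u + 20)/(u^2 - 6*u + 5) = (u - 4)/(u - 1)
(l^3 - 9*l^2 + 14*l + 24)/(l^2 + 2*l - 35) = (l^3 - 9*l^2 + 14*l + 24)/(l^2 + 2*l - 35)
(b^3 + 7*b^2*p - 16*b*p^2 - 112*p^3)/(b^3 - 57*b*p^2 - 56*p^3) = (-b^2 + 16*p^2)/(-b^2 + 7*b*p + 8*p^2)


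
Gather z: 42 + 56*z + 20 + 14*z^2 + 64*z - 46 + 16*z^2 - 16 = 30*z^2 + 120*z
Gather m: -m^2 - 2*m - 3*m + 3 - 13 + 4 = -m^2 - 5*m - 6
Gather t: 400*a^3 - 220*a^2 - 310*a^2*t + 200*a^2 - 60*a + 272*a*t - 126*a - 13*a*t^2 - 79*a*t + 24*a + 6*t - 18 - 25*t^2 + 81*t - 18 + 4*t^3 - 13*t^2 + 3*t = 400*a^3 - 20*a^2 - 162*a + 4*t^3 + t^2*(-13*a - 38) + t*(-310*a^2 + 193*a + 90) - 36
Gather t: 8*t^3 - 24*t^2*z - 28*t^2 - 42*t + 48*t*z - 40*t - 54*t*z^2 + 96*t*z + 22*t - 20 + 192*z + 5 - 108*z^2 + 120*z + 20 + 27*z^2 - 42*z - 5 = 8*t^3 + t^2*(-24*z - 28) + t*(-54*z^2 + 144*z - 60) - 81*z^2 + 270*z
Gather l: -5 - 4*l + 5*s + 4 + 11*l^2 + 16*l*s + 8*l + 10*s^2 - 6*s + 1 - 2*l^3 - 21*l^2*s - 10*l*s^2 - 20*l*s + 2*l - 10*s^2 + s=-2*l^3 + l^2*(11 - 21*s) + l*(-10*s^2 - 4*s + 6)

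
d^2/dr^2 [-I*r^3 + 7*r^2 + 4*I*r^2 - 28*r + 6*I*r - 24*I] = -6*I*r + 14 + 8*I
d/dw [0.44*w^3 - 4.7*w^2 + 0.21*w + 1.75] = 1.32*w^2 - 9.4*w + 0.21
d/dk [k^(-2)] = -2/k^3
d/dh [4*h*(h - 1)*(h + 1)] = 12*h^2 - 4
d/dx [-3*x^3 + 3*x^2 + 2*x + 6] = -9*x^2 + 6*x + 2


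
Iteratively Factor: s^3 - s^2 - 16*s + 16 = (s - 4)*(s^2 + 3*s - 4) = (s - 4)*(s + 4)*(s - 1)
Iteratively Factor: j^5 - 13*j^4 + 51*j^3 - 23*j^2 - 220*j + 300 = (j - 5)*(j^4 - 8*j^3 + 11*j^2 + 32*j - 60) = (j - 5)*(j - 3)*(j^3 - 5*j^2 - 4*j + 20) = (j - 5)*(j - 3)*(j - 2)*(j^2 - 3*j - 10) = (j - 5)^2*(j - 3)*(j - 2)*(j + 2)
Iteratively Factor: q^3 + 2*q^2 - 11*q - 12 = (q + 1)*(q^2 + q - 12) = (q - 3)*(q + 1)*(q + 4)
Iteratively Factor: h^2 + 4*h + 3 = (h + 3)*(h + 1)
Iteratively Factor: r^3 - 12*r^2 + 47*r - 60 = (r - 4)*(r^2 - 8*r + 15) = (r - 5)*(r - 4)*(r - 3)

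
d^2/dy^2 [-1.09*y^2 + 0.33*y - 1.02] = -2.18000000000000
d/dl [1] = 0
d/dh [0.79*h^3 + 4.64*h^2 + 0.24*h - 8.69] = 2.37*h^2 + 9.28*h + 0.24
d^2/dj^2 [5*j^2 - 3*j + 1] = 10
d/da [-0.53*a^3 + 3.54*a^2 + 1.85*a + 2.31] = -1.59*a^2 + 7.08*a + 1.85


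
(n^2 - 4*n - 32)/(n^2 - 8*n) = (n + 4)/n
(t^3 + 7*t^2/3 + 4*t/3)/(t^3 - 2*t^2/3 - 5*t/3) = (3*t + 4)/(3*t - 5)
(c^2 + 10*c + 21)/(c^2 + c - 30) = (c^2 + 10*c + 21)/(c^2 + c - 30)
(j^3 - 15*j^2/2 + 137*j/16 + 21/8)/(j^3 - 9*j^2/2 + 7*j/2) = (16*j^3 - 120*j^2 + 137*j + 42)/(8*j*(2*j^2 - 9*j + 7))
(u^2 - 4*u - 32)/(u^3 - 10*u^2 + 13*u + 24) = (u + 4)/(u^2 - 2*u - 3)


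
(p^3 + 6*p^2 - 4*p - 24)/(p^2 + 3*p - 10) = (p^2 + 8*p + 12)/(p + 5)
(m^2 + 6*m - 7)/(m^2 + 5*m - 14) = (m - 1)/(m - 2)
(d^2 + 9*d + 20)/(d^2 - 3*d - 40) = (d + 4)/(d - 8)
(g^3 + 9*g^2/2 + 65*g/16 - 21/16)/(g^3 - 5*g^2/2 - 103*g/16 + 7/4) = (g + 3)/(g - 4)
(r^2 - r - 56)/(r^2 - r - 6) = (-r^2 + r + 56)/(-r^2 + r + 6)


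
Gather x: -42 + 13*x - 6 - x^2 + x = -x^2 + 14*x - 48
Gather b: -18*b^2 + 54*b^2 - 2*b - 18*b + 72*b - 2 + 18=36*b^2 + 52*b + 16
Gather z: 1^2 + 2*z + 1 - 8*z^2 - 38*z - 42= -8*z^2 - 36*z - 40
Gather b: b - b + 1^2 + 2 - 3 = 0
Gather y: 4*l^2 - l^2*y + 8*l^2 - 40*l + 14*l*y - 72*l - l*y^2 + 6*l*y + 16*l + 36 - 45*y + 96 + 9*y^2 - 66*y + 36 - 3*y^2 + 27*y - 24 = 12*l^2 - 96*l + y^2*(6 - l) + y*(-l^2 + 20*l - 84) + 144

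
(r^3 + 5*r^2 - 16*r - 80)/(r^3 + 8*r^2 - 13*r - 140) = (r + 4)/(r + 7)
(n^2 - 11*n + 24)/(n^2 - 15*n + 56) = (n - 3)/(n - 7)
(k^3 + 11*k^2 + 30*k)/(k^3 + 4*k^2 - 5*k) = (k + 6)/(k - 1)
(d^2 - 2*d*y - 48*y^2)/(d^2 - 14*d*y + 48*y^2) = (-d - 6*y)/(-d + 6*y)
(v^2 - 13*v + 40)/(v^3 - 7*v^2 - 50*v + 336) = (v - 5)/(v^2 + v - 42)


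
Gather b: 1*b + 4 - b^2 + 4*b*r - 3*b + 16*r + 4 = -b^2 + b*(4*r - 2) + 16*r + 8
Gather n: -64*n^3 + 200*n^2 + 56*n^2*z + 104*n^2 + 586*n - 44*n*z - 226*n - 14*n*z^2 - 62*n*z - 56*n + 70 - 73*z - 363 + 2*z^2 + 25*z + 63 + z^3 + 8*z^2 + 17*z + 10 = -64*n^3 + n^2*(56*z + 304) + n*(-14*z^2 - 106*z + 304) + z^3 + 10*z^2 - 31*z - 220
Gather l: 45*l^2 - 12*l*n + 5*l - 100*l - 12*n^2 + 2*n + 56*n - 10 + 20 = 45*l^2 + l*(-12*n - 95) - 12*n^2 + 58*n + 10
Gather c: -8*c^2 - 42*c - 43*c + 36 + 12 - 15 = -8*c^2 - 85*c + 33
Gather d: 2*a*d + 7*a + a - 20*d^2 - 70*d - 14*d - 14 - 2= 8*a - 20*d^2 + d*(2*a - 84) - 16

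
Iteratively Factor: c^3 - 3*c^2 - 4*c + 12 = (c - 3)*(c^2 - 4) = (c - 3)*(c + 2)*(c - 2)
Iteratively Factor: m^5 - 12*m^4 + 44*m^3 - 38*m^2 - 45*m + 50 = (m - 1)*(m^4 - 11*m^3 + 33*m^2 - 5*m - 50) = (m - 2)*(m - 1)*(m^3 - 9*m^2 + 15*m + 25) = (m - 5)*(m - 2)*(m - 1)*(m^2 - 4*m - 5) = (m - 5)^2*(m - 2)*(m - 1)*(m + 1)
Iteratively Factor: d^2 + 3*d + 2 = (d + 1)*(d + 2)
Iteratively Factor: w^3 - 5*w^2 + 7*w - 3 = (w - 3)*(w^2 - 2*w + 1) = (w - 3)*(w - 1)*(w - 1)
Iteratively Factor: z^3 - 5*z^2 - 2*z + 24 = (z - 4)*(z^2 - z - 6) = (z - 4)*(z + 2)*(z - 3)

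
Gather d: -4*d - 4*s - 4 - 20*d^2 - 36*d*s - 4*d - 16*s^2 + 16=-20*d^2 + d*(-36*s - 8) - 16*s^2 - 4*s + 12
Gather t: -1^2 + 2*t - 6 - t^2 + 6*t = -t^2 + 8*t - 7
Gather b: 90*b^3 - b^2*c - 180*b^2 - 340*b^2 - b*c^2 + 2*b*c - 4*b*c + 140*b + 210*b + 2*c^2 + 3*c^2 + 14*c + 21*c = 90*b^3 + b^2*(-c - 520) + b*(-c^2 - 2*c + 350) + 5*c^2 + 35*c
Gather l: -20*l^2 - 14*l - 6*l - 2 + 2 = -20*l^2 - 20*l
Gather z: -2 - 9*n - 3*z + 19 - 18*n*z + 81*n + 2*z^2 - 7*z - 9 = 72*n + 2*z^2 + z*(-18*n - 10) + 8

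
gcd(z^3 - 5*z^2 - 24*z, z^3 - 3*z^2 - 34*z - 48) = z^2 - 5*z - 24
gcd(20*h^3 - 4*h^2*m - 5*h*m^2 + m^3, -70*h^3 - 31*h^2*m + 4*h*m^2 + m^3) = 10*h^2 + 3*h*m - m^2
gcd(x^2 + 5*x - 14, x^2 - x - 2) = x - 2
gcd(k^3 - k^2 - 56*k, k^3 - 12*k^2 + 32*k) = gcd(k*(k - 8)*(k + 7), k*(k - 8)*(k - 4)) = k^2 - 8*k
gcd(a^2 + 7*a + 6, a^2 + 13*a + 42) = a + 6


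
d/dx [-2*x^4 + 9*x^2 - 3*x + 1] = -8*x^3 + 18*x - 3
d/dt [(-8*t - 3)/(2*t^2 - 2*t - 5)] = 2*(8*t^2 + 6*t + 17)/(4*t^4 - 8*t^3 - 16*t^2 + 20*t + 25)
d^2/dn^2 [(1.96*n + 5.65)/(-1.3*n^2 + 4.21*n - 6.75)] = (-(1.96*n + 5.65)*(2.6*n - 4.21)*(5.2*n - 8.42) + (15.288*n - 1.8132)*(1.3*n^2 - 4.21*n + 6.75))/(1.3*n^2 - 4.21*n + 6.75)^3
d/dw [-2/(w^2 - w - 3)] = 2*(2*w - 1)/(-w^2 + w + 3)^2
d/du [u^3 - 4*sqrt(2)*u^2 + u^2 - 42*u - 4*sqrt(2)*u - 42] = 3*u^2 - 8*sqrt(2)*u + 2*u - 42 - 4*sqrt(2)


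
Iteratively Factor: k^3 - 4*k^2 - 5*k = (k - 5)*(k^2 + k) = (k - 5)*(k + 1)*(k)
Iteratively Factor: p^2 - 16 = (p - 4)*(p + 4)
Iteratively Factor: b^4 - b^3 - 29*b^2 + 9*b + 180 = (b - 5)*(b^3 + 4*b^2 - 9*b - 36) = (b - 5)*(b + 4)*(b^2 - 9) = (b - 5)*(b + 3)*(b + 4)*(b - 3)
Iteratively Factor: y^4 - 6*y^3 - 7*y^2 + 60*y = (y)*(y^3 - 6*y^2 - 7*y + 60) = y*(y - 5)*(y^2 - y - 12) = y*(y - 5)*(y + 3)*(y - 4)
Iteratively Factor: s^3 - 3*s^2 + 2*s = (s - 1)*(s^2 - 2*s) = s*(s - 1)*(s - 2)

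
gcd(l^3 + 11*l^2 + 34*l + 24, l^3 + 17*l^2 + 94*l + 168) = l^2 + 10*l + 24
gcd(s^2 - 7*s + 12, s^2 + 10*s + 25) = 1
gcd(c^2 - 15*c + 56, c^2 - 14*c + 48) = c - 8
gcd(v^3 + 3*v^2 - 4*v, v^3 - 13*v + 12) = v^2 + 3*v - 4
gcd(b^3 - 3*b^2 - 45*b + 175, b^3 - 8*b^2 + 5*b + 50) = b^2 - 10*b + 25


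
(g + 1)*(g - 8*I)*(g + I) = g^3 + g^2 - 7*I*g^2 + 8*g - 7*I*g + 8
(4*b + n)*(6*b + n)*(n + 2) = 24*b^2*n + 48*b^2 + 10*b*n^2 + 20*b*n + n^3 + 2*n^2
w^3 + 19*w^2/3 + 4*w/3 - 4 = (w - 2/3)*(w + 1)*(w + 6)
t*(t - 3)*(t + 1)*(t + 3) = t^4 + t^3 - 9*t^2 - 9*t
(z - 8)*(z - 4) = z^2 - 12*z + 32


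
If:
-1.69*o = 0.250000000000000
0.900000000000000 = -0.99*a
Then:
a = -0.91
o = -0.15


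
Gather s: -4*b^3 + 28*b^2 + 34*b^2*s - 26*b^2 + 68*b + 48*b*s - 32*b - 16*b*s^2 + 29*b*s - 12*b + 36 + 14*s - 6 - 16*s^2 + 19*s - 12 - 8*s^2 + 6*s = -4*b^3 + 2*b^2 + 24*b + s^2*(-16*b - 24) + s*(34*b^2 + 77*b + 39) + 18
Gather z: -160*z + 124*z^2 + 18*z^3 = 18*z^3 + 124*z^2 - 160*z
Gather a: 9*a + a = 10*a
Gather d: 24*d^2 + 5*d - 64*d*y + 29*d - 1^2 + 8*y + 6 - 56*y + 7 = 24*d^2 + d*(34 - 64*y) - 48*y + 12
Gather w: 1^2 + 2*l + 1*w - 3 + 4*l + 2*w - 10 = 6*l + 3*w - 12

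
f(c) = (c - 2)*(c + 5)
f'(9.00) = 21.00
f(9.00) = 98.00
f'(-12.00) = -21.00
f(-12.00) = 98.00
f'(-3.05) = -3.10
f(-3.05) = -9.85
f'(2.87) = 8.74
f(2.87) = 6.85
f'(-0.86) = 1.28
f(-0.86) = -11.84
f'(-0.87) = 1.26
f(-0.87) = -11.85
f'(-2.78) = -2.56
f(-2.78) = -10.61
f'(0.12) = 3.24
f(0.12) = -9.63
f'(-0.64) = 1.72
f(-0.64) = -11.51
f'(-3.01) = -3.02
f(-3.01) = -9.97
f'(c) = 2*c + 3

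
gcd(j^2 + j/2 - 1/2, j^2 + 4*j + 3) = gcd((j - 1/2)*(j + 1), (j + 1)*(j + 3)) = j + 1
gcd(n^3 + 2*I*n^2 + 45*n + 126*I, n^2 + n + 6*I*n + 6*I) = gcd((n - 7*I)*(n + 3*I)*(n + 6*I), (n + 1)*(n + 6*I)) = n + 6*I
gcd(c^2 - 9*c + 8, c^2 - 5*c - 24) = c - 8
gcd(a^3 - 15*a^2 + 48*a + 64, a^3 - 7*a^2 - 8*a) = a^2 - 7*a - 8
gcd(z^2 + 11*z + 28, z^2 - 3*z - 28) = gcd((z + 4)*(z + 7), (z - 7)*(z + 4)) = z + 4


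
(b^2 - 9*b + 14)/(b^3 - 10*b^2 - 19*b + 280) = (b - 2)/(b^2 - 3*b - 40)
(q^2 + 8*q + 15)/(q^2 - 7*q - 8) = (q^2 + 8*q + 15)/(q^2 - 7*q - 8)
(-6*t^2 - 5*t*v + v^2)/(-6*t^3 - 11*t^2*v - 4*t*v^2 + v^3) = 1/(t + v)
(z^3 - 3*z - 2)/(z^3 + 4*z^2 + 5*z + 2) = (z - 2)/(z + 2)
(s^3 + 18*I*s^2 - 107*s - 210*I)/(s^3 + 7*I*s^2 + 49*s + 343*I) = (s^2 + 11*I*s - 30)/(s^2 + 49)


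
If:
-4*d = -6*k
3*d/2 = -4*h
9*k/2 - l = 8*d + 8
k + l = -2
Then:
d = -18/13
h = 27/52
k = -12/13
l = -14/13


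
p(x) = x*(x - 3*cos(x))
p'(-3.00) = -1.76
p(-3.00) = 0.09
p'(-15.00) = 1.54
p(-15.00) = 190.81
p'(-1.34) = 0.55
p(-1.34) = 2.72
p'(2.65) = 11.70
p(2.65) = 14.03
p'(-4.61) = -22.67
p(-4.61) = 19.84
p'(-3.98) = -14.83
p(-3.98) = 7.86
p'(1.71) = 8.92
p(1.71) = 3.64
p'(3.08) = 9.72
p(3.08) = 18.71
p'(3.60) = 5.11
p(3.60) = 22.64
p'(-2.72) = 0.64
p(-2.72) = -0.05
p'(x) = x*(3*sin(x) + 1) + x - 3*cos(x) = 3*x*sin(x) + 2*x - 3*cos(x)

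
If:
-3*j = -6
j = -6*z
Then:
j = 2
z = -1/3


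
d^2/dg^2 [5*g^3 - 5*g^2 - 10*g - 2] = 30*g - 10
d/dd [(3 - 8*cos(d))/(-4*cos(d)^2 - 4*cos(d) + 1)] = 4*(8*cos(d)^2 - 6*cos(d) - 1)*sin(d)/(-4*sin(d)^2 + 4*cos(d) + 3)^2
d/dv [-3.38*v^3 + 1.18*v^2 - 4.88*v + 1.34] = -10.14*v^2 + 2.36*v - 4.88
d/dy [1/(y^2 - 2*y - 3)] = 2*(1 - y)/(-y^2 + 2*y + 3)^2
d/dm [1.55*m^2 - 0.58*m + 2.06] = 3.1*m - 0.58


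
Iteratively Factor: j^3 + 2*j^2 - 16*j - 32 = (j + 2)*(j^2 - 16) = (j + 2)*(j + 4)*(j - 4)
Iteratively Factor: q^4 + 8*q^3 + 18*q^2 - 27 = (q + 3)*(q^3 + 5*q^2 + 3*q - 9) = (q - 1)*(q + 3)*(q^2 + 6*q + 9) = (q - 1)*(q + 3)^2*(q + 3)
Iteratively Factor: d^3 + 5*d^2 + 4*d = (d + 4)*(d^2 + d) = d*(d + 4)*(d + 1)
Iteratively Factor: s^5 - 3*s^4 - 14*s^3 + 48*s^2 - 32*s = (s - 4)*(s^4 + s^3 - 10*s^2 + 8*s) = (s - 4)*(s + 4)*(s^3 - 3*s^2 + 2*s) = (s - 4)*(s - 1)*(s + 4)*(s^2 - 2*s) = s*(s - 4)*(s - 1)*(s + 4)*(s - 2)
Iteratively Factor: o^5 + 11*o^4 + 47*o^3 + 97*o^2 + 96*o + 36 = (o + 3)*(o^4 + 8*o^3 + 23*o^2 + 28*o + 12) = (o + 3)^2*(o^3 + 5*o^2 + 8*o + 4) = (o + 2)*(o + 3)^2*(o^2 + 3*o + 2) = (o + 1)*(o + 2)*(o + 3)^2*(o + 2)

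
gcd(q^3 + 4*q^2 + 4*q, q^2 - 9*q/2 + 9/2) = 1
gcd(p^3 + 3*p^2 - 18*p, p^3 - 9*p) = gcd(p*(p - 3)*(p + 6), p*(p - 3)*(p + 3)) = p^2 - 3*p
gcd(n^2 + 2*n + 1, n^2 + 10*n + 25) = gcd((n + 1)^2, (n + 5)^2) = 1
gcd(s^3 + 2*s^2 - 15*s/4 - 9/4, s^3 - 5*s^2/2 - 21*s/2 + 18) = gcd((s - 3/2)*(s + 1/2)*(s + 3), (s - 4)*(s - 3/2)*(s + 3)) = s^2 + 3*s/2 - 9/2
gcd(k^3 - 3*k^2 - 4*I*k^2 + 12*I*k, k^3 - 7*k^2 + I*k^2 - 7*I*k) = k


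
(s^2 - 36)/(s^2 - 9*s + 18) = (s + 6)/(s - 3)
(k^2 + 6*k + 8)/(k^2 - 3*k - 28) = (k + 2)/(k - 7)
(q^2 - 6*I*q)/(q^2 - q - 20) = q*(-q + 6*I)/(-q^2 + q + 20)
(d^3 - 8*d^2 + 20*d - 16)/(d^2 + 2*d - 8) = (d^2 - 6*d + 8)/(d + 4)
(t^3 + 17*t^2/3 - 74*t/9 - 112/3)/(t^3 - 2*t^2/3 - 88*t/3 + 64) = (t + 7/3)/(t - 4)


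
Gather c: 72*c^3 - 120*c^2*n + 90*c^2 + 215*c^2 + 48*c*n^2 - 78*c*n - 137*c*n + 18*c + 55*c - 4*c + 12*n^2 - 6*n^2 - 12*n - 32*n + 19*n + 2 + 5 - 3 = 72*c^3 + c^2*(305 - 120*n) + c*(48*n^2 - 215*n + 69) + 6*n^2 - 25*n + 4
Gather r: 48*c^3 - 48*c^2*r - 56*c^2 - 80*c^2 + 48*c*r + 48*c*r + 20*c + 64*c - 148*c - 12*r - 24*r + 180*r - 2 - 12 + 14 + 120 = 48*c^3 - 136*c^2 - 64*c + r*(-48*c^2 + 96*c + 144) + 120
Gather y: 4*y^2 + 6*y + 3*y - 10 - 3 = 4*y^2 + 9*y - 13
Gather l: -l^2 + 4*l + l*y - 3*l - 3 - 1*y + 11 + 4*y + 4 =-l^2 + l*(y + 1) + 3*y + 12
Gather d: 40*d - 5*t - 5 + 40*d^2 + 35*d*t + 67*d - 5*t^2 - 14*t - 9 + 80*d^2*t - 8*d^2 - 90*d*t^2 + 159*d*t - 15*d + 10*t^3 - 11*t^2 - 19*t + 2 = d^2*(80*t + 32) + d*(-90*t^2 + 194*t + 92) + 10*t^3 - 16*t^2 - 38*t - 12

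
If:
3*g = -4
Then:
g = -4/3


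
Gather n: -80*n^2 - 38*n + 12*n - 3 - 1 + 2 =-80*n^2 - 26*n - 2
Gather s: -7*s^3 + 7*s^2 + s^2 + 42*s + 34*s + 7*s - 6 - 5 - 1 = -7*s^3 + 8*s^2 + 83*s - 12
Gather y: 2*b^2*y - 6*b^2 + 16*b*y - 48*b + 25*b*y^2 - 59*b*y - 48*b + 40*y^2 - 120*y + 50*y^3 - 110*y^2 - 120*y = -6*b^2 - 96*b + 50*y^3 + y^2*(25*b - 70) + y*(2*b^2 - 43*b - 240)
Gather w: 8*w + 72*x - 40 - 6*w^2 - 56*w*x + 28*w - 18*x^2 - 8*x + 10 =-6*w^2 + w*(36 - 56*x) - 18*x^2 + 64*x - 30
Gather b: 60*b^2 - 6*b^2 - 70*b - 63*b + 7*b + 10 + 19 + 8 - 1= 54*b^2 - 126*b + 36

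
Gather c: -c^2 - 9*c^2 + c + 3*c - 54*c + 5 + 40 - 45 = -10*c^2 - 50*c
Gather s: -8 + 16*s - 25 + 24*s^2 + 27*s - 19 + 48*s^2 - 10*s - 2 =72*s^2 + 33*s - 54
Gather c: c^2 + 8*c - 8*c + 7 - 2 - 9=c^2 - 4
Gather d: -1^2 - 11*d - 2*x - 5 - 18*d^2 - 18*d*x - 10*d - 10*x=-18*d^2 + d*(-18*x - 21) - 12*x - 6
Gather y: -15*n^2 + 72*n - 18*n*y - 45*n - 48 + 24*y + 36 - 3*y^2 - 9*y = -15*n^2 + 27*n - 3*y^2 + y*(15 - 18*n) - 12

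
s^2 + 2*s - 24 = (s - 4)*(s + 6)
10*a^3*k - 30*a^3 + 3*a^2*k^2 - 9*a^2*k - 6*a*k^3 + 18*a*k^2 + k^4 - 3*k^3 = (-5*a + k)*(-2*a + k)*(a + k)*(k - 3)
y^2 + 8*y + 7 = (y + 1)*(y + 7)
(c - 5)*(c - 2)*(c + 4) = c^3 - 3*c^2 - 18*c + 40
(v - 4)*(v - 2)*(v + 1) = v^3 - 5*v^2 + 2*v + 8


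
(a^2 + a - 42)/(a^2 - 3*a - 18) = (a + 7)/(a + 3)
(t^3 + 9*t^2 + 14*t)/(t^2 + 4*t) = (t^2 + 9*t + 14)/(t + 4)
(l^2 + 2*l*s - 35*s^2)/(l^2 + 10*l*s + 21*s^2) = (l - 5*s)/(l + 3*s)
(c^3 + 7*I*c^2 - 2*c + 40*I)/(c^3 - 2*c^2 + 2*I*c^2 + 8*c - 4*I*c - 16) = (c + 5*I)/(c - 2)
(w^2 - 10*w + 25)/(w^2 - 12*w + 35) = (w - 5)/(w - 7)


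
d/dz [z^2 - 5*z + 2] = 2*z - 5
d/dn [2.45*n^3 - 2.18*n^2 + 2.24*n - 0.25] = 7.35*n^2 - 4.36*n + 2.24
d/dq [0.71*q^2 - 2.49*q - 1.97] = 1.42*q - 2.49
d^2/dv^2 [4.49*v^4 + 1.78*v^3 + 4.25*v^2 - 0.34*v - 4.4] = 53.88*v^2 + 10.68*v + 8.5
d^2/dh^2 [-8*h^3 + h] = -48*h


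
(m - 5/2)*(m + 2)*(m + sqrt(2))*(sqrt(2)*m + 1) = sqrt(2)*m^4 - sqrt(2)*m^3/2 + 3*m^3 - 4*sqrt(2)*m^2 - 3*m^2/2 - 15*m - sqrt(2)*m/2 - 5*sqrt(2)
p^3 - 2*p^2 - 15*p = p*(p - 5)*(p + 3)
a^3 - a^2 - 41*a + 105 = (a - 5)*(a - 3)*(a + 7)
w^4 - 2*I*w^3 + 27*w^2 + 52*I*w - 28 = (w - 7*I)*(w + I)*(w + 2*I)^2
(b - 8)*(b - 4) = b^2 - 12*b + 32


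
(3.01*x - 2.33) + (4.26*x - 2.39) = 7.27*x - 4.72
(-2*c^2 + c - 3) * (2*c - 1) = -4*c^3 + 4*c^2 - 7*c + 3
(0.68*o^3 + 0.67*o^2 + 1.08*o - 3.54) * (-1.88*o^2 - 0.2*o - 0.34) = -1.2784*o^5 - 1.3956*o^4 - 2.3956*o^3 + 6.2114*o^2 + 0.3408*o + 1.2036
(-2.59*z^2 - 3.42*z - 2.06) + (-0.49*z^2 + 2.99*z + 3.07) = -3.08*z^2 - 0.43*z + 1.01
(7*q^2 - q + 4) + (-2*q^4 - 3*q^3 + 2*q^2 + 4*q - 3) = -2*q^4 - 3*q^3 + 9*q^2 + 3*q + 1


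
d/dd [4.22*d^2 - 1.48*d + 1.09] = 8.44*d - 1.48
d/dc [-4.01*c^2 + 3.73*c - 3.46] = 3.73 - 8.02*c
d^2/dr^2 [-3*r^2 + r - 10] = -6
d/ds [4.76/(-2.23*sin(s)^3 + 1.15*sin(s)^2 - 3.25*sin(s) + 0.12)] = (31.8444*sin(s)^2 - 10.948*sin(s) + 15.47)*cos(s)/(2.23*sin(s)^3 - 1.15*sin(s)^2 + 3.25*sin(s) - 0.12)^2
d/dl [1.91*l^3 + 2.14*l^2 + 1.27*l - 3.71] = 5.73*l^2 + 4.28*l + 1.27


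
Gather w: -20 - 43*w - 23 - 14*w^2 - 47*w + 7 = -14*w^2 - 90*w - 36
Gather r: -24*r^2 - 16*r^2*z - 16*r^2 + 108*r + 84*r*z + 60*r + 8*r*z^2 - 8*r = r^2*(-16*z - 40) + r*(8*z^2 + 84*z + 160)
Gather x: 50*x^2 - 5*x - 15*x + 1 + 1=50*x^2 - 20*x + 2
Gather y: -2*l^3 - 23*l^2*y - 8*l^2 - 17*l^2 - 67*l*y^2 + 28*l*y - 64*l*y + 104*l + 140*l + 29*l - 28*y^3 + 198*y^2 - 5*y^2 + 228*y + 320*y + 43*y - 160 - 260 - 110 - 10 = -2*l^3 - 25*l^2 + 273*l - 28*y^3 + y^2*(193 - 67*l) + y*(-23*l^2 - 36*l + 591) - 540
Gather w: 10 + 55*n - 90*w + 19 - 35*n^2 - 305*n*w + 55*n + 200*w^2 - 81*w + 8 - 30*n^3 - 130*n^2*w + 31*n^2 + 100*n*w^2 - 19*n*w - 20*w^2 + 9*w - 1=-30*n^3 - 4*n^2 + 110*n + w^2*(100*n + 180) + w*(-130*n^2 - 324*n - 162) + 36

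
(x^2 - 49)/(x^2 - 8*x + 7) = (x + 7)/(x - 1)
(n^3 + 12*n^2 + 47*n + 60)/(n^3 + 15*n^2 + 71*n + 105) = (n + 4)/(n + 7)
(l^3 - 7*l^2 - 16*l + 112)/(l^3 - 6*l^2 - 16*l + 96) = (l - 7)/(l - 6)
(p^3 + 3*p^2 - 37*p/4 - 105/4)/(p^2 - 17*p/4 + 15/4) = (4*p^2 + 24*p + 35)/(4*p - 5)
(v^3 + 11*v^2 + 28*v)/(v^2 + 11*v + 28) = v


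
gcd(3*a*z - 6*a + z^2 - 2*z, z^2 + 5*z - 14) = z - 2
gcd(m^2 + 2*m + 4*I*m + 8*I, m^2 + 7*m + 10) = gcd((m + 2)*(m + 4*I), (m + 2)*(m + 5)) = m + 2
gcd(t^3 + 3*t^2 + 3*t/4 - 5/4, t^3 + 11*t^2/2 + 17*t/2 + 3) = 1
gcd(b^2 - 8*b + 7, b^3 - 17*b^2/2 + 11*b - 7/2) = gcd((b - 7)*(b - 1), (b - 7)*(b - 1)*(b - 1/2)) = b^2 - 8*b + 7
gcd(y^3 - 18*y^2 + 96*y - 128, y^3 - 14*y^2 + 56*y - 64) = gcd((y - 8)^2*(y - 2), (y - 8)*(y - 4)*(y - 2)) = y^2 - 10*y + 16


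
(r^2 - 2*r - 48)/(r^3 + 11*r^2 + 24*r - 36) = (r - 8)/(r^2 + 5*r - 6)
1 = 1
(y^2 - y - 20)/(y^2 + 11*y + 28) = (y - 5)/(y + 7)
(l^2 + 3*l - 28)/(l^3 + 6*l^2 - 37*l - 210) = (l - 4)/(l^2 - l - 30)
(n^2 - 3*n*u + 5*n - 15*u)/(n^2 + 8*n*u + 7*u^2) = (n^2 - 3*n*u + 5*n - 15*u)/(n^2 + 8*n*u + 7*u^2)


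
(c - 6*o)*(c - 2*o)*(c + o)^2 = c^4 - 6*c^3*o - 3*c^2*o^2 + 16*c*o^3 + 12*o^4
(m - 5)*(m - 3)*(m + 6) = m^3 - 2*m^2 - 33*m + 90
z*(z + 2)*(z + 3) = z^3 + 5*z^2 + 6*z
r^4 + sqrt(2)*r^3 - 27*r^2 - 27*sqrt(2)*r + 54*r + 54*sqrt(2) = (r - 3)^2*(r + 6)*(r + sqrt(2))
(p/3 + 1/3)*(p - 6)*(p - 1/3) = p^3/3 - 16*p^2/9 - 13*p/9 + 2/3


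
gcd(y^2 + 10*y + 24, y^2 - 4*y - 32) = y + 4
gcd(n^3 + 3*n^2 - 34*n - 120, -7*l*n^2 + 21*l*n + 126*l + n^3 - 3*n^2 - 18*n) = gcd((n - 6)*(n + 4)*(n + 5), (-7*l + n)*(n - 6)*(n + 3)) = n - 6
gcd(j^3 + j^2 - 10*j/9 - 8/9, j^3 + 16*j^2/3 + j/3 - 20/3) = j^2 + j/3 - 4/3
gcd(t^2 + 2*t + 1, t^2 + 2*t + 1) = t^2 + 2*t + 1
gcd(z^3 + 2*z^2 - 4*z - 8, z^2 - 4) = z^2 - 4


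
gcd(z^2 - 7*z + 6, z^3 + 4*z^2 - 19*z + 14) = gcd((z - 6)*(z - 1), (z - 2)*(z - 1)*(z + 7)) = z - 1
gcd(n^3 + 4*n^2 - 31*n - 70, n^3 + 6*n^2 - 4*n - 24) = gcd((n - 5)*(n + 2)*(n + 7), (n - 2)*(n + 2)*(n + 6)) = n + 2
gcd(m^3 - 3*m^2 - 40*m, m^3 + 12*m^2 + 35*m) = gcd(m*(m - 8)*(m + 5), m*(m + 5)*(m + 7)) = m^2 + 5*m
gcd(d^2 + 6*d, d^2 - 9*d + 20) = 1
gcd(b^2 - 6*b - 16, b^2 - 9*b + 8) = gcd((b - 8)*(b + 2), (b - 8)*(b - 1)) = b - 8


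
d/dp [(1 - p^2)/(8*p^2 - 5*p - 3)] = 5/(64*p^2 + 48*p + 9)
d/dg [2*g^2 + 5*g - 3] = 4*g + 5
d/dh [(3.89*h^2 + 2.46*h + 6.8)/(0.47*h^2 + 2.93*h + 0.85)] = (10.2415*h^2 + 0.221000000000002*h - 17.833)/(0.2209*h^4 + 2.7542*h^3 + 9.3839*h^2 + 4.981*h + 0.7225)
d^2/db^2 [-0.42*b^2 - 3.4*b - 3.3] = -0.840000000000000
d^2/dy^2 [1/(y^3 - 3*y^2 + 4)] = 6*(3*y^2*(y - 2)^2 + (1 - y)*(y^3 - 3*y^2 + 4))/(y^3 - 3*y^2 + 4)^3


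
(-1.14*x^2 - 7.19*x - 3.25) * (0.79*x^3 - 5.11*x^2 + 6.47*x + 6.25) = -0.9006*x^5 + 0.1453*x^4 + 26.7976*x^3 - 37.0368*x^2 - 65.965*x - 20.3125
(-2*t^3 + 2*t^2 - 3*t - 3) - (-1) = -2*t^3 + 2*t^2 - 3*t - 2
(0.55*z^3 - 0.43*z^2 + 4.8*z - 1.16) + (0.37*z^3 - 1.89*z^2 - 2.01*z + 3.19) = 0.92*z^3 - 2.32*z^2 + 2.79*z + 2.03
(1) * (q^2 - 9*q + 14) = q^2 - 9*q + 14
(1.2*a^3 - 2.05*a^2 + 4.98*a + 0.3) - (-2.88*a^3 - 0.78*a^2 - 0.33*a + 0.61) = 4.08*a^3 - 1.27*a^2 + 5.31*a - 0.31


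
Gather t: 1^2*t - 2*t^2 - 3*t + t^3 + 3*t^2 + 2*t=t^3 + t^2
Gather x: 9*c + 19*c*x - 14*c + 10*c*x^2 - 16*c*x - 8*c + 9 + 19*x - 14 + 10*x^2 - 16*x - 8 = -13*c + x^2*(10*c + 10) + x*(3*c + 3) - 13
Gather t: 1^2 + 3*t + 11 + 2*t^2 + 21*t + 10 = 2*t^2 + 24*t + 22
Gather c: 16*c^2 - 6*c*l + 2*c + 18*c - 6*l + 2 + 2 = 16*c^2 + c*(20 - 6*l) - 6*l + 4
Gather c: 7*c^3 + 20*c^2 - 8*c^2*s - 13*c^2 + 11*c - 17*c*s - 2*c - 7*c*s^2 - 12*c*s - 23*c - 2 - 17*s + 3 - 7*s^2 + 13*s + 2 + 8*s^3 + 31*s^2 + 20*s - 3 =7*c^3 + c^2*(7 - 8*s) + c*(-7*s^2 - 29*s - 14) + 8*s^3 + 24*s^2 + 16*s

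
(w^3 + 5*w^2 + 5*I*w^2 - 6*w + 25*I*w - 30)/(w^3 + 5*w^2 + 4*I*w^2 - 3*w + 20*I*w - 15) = (w + 2*I)/(w + I)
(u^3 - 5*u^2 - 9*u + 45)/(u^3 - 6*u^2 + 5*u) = (u^2 - 9)/(u*(u - 1))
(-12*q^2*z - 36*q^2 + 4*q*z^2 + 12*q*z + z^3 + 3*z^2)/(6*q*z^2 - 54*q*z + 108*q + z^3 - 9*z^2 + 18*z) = (-2*q*z - 6*q + z^2 + 3*z)/(z^2 - 9*z + 18)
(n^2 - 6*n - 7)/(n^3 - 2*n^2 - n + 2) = (n - 7)/(n^2 - 3*n + 2)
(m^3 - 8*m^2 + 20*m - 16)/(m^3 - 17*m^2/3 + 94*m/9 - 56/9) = 9*(m^2 - 6*m + 8)/(9*m^2 - 33*m + 28)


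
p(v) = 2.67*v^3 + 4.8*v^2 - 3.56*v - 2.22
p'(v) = 8.01*v^2 + 9.6*v - 3.56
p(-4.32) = -112.52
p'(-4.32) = 104.45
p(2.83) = 86.66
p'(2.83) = 87.76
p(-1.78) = 4.27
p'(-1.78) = 4.73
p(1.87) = 25.37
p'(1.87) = 42.40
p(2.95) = 97.60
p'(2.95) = 94.47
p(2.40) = 53.79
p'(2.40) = 65.62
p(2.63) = 70.19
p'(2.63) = 77.09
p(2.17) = 39.94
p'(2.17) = 54.99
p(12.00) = 5260.02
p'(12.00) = 1265.08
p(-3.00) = -20.43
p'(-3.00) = 39.73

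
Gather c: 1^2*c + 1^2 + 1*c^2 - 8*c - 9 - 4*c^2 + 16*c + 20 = -3*c^2 + 9*c + 12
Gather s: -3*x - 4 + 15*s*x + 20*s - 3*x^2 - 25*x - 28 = s*(15*x + 20) - 3*x^2 - 28*x - 32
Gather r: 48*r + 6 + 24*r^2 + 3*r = 24*r^2 + 51*r + 6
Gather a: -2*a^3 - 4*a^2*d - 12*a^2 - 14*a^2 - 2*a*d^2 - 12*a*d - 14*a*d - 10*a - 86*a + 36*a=-2*a^3 + a^2*(-4*d - 26) + a*(-2*d^2 - 26*d - 60)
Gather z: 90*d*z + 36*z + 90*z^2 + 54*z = 90*z^2 + z*(90*d + 90)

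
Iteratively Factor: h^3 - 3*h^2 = (h)*(h^2 - 3*h) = h*(h - 3)*(h)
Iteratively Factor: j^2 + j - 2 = (j - 1)*(j + 2)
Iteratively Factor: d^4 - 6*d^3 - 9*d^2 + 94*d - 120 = (d - 2)*(d^3 - 4*d^2 - 17*d + 60) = (d - 5)*(d - 2)*(d^2 + d - 12) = (d - 5)*(d - 2)*(d + 4)*(d - 3)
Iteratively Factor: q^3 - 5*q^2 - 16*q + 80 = (q - 4)*(q^2 - q - 20) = (q - 5)*(q - 4)*(q + 4)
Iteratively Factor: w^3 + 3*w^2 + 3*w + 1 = (w + 1)*(w^2 + 2*w + 1) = (w + 1)^2*(w + 1)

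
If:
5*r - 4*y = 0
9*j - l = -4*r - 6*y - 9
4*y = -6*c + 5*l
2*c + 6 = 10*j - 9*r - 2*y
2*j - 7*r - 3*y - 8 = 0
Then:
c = 670/447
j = 25/447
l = 476/447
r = -328/447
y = -410/447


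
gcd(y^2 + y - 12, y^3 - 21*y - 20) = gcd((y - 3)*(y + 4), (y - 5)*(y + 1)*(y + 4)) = y + 4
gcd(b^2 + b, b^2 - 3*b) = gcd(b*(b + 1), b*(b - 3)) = b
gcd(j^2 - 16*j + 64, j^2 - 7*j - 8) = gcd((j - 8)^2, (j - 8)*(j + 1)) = j - 8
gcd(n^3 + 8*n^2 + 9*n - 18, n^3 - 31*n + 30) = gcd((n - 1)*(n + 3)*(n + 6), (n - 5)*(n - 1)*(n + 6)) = n^2 + 5*n - 6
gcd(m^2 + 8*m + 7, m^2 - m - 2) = m + 1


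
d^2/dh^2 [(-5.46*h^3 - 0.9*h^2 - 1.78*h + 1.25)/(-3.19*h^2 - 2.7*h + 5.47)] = (1.13686837721616e-13*h^5 + 290.876672*h^3 - 465.92697*h^2 + 1101.969708*h + 44.58701)/(32.461759*h^6 + 82.42641*h^5 - 97.224501*h^4 - 262.99566*h^3 + 166.714113*h^2 + 242.35929*h - 163.667323)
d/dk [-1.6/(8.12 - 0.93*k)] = -1.488/(0.93*k - 8.12)^2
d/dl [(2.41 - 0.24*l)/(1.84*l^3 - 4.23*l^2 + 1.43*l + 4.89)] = (0.8832*l^3 - 14.3184*l^2 + 20.3886*l - 4.6199)/(3.3856*l^6 - 15.5664*l^5 + 23.1553*l^4 + 5.8974*l^3 - 39.3245*l^2 + 13.9854*l + 23.9121)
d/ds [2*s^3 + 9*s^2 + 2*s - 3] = 6*s^2 + 18*s + 2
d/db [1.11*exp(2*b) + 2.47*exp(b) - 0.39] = (2.22*exp(b) + 2.47)*exp(b)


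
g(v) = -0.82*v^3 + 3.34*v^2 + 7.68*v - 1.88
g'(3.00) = 5.58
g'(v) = -2.46*v^2 + 6.68*v + 7.68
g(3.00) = 29.08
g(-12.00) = 1803.88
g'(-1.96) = -14.86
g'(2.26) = 10.21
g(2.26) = 23.07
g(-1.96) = 2.07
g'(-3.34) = -42.07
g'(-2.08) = -16.86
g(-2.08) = 3.97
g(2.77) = 27.59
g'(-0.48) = 3.91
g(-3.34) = 40.28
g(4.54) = 25.10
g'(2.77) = 7.31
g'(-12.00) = -426.72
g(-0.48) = -4.71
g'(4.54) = -12.70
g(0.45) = 2.18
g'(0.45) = 10.19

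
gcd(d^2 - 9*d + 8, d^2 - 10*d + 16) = d - 8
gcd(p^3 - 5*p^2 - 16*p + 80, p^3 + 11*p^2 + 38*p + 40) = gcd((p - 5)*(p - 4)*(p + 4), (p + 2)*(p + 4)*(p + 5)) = p + 4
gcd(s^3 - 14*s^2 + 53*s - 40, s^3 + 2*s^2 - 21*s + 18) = s - 1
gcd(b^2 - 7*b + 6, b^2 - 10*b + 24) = b - 6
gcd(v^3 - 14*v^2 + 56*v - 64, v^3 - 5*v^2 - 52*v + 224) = v^2 - 12*v + 32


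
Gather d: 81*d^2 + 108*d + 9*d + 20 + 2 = 81*d^2 + 117*d + 22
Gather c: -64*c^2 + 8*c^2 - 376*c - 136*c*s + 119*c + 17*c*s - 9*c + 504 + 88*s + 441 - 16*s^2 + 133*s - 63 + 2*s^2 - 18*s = -56*c^2 + c*(-119*s - 266) - 14*s^2 + 203*s + 882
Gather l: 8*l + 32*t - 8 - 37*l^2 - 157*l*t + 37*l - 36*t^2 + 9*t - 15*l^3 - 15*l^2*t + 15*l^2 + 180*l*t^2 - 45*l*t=-15*l^3 + l^2*(-15*t - 22) + l*(180*t^2 - 202*t + 45) - 36*t^2 + 41*t - 8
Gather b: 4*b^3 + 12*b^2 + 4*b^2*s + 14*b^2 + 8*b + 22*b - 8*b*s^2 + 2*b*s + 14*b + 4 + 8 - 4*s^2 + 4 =4*b^3 + b^2*(4*s + 26) + b*(-8*s^2 + 2*s + 44) - 4*s^2 + 16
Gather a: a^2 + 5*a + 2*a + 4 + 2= a^2 + 7*a + 6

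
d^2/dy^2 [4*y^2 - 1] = 8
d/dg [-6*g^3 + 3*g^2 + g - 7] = -18*g^2 + 6*g + 1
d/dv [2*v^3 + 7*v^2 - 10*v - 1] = 6*v^2 + 14*v - 10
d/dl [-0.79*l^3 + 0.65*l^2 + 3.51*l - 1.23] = -2.37*l^2 + 1.3*l + 3.51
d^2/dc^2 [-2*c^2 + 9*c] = -4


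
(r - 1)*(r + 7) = r^2 + 6*r - 7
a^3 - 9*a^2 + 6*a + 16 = (a - 8)*(a - 2)*(a + 1)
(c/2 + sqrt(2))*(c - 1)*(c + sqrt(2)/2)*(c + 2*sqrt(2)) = c^4/2 - c^3/2 + 9*sqrt(2)*c^3/4 - 9*sqrt(2)*c^2/4 + 6*c^2 - 6*c + 2*sqrt(2)*c - 2*sqrt(2)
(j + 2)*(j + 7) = j^2 + 9*j + 14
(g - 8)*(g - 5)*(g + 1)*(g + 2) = g^4 - 10*g^3 + 3*g^2 + 94*g + 80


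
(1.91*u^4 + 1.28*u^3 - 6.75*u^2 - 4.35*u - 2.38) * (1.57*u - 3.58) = 2.9987*u^5 - 4.8282*u^4 - 15.1799*u^3 + 17.3355*u^2 + 11.8364*u + 8.5204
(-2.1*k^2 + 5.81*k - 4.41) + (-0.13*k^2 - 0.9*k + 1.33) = -2.23*k^2 + 4.91*k - 3.08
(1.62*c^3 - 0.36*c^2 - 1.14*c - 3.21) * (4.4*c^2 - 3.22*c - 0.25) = 7.128*c^5 - 6.8004*c^4 - 4.2618*c^3 - 10.3632*c^2 + 10.6212*c + 0.8025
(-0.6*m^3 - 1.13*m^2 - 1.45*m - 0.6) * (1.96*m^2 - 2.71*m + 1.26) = -1.176*m^5 - 0.5888*m^4 - 0.5357*m^3 + 1.3297*m^2 - 0.201*m - 0.756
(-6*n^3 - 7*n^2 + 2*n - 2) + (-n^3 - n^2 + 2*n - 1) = -7*n^3 - 8*n^2 + 4*n - 3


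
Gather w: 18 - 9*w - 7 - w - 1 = 10 - 10*w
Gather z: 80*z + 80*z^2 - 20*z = 80*z^2 + 60*z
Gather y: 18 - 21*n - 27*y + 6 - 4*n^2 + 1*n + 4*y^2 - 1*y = -4*n^2 - 20*n + 4*y^2 - 28*y + 24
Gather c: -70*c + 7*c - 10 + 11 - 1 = -63*c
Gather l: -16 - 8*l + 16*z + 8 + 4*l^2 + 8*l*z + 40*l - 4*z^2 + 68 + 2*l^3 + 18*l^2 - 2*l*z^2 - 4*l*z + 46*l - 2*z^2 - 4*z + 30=2*l^3 + 22*l^2 + l*(-2*z^2 + 4*z + 78) - 6*z^2 + 12*z + 90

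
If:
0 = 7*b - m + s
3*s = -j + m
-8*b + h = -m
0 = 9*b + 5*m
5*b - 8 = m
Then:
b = 20/17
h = 196/17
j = 492/17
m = -36/17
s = -176/17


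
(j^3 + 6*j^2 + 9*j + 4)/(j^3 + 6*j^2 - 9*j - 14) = (j^2 + 5*j + 4)/(j^2 + 5*j - 14)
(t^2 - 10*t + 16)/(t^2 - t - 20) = (-t^2 + 10*t - 16)/(-t^2 + t + 20)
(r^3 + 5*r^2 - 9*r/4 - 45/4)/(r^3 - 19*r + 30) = (r^2 - 9/4)/(r^2 - 5*r + 6)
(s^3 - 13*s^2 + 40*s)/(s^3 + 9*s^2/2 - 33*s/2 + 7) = 2*s*(s^2 - 13*s + 40)/(2*s^3 + 9*s^2 - 33*s + 14)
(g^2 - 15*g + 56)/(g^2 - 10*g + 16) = (g - 7)/(g - 2)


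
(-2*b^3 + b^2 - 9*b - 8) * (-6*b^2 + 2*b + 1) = 12*b^5 - 10*b^4 + 54*b^3 + 31*b^2 - 25*b - 8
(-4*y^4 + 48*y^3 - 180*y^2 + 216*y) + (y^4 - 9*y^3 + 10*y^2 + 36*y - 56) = -3*y^4 + 39*y^3 - 170*y^2 + 252*y - 56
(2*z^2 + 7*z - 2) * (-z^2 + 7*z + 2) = -2*z^4 + 7*z^3 + 55*z^2 - 4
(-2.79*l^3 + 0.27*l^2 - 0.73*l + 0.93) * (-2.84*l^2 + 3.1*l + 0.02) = 7.9236*l^5 - 9.4158*l^4 + 2.8544*l^3 - 4.8988*l^2 + 2.8684*l + 0.0186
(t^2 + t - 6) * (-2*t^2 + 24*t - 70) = -2*t^4 + 22*t^3 - 34*t^2 - 214*t + 420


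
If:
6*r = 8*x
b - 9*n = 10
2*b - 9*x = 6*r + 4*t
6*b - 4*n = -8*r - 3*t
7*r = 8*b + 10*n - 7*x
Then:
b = -2585/2599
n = -3175/2599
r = -4280/2599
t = 12350/2599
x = -3210/2599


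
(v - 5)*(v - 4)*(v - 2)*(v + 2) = v^4 - 9*v^3 + 16*v^2 + 36*v - 80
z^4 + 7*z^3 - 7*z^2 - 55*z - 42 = (z - 3)*(z + 1)*(z + 2)*(z + 7)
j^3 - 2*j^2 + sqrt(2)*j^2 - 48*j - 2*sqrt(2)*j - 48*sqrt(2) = (j - 8)*(j + 6)*(j + sqrt(2))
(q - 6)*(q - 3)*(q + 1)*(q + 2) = q^4 - 6*q^3 - 7*q^2 + 36*q + 36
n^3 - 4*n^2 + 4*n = n*(n - 2)^2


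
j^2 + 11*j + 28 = (j + 4)*(j + 7)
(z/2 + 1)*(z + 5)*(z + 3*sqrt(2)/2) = z^3/2 + 3*sqrt(2)*z^2/4 + 7*z^2/2 + 5*z + 21*sqrt(2)*z/4 + 15*sqrt(2)/2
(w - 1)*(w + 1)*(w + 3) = w^3 + 3*w^2 - w - 3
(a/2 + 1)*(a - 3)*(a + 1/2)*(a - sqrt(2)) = a^4/2 - sqrt(2)*a^3/2 - a^3/4 - 13*a^2/4 + sqrt(2)*a^2/4 - 3*a/2 + 13*sqrt(2)*a/4 + 3*sqrt(2)/2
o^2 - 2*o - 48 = (o - 8)*(o + 6)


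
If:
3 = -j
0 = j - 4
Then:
No Solution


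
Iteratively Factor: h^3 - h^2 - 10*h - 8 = (h + 2)*(h^2 - 3*h - 4) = (h + 1)*(h + 2)*(h - 4)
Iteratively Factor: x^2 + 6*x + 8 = (x + 2)*(x + 4)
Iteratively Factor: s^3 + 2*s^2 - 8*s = (s)*(s^2 + 2*s - 8) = s*(s + 4)*(s - 2)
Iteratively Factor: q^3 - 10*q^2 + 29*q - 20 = (q - 1)*(q^2 - 9*q + 20) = (q - 4)*(q - 1)*(q - 5)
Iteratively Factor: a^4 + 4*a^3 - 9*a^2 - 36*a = (a + 4)*(a^3 - 9*a) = (a + 3)*(a + 4)*(a^2 - 3*a) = (a - 3)*(a + 3)*(a + 4)*(a)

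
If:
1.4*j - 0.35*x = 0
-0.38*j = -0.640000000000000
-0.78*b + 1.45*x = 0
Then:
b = 12.52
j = 1.68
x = 6.74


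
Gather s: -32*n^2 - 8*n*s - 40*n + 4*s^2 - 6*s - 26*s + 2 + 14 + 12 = -32*n^2 - 40*n + 4*s^2 + s*(-8*n - 32) + 28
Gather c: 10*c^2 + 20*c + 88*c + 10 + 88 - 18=10*c^2 + 108*c + 80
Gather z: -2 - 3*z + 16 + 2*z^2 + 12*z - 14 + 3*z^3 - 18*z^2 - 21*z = 3*z^3 - 16*z^2 - 12*z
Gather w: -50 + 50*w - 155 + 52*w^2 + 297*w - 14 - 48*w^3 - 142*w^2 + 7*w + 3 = -48*w^3 - 90*w^2 + 354*w - 216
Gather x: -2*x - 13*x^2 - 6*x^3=-6*x^3 - 13*x^2 - 2*x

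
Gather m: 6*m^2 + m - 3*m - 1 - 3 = 6*m^2 - 2*m - 4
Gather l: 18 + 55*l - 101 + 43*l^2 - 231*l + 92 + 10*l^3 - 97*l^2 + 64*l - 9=10*l^3 - 54*l^2 - 112*l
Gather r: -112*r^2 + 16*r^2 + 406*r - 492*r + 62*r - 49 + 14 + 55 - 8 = -96*r^2 - 24*r + 12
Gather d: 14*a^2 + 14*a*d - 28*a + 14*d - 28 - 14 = 14*a^2 - 28*a + d*(14*a + 14) - 42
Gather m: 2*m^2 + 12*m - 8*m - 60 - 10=2*m^2 + 4*m - 70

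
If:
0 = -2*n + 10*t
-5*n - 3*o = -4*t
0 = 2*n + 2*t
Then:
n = 0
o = 0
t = 0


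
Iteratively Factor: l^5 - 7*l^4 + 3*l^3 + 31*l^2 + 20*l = (l + 1)*(l^4 - 8*l^3 + 11*l^2 + 20*l) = (l + 1)^2*(l^3 - 9*l^2 + 20*l) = l*(l + 1)^2*(l^2 - 9*l + 20) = l*(l - 4)*(l + 1)^2*(l - 5)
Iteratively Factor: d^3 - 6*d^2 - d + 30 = (d - 3)*(d^2 - 3*d - 10) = (d - 5)*(d - 3)*(d + 2)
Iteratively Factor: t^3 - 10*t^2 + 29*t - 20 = (t - 5)*(t^2 - 5*t + 4) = (t - 5)*(t - 4)*(t - 1)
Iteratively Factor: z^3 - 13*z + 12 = (z - 3)*(z^2 + 3*z - 4) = (z - 3)*(z - 1)*(z + 4)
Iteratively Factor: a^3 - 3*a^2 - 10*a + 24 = (a - 2)*(a^2 - a - 12) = (a - 2)*(a + 3)*(a - 4)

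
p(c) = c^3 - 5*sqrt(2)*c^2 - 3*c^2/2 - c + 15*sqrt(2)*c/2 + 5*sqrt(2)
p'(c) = 3*c^2 - 10*sqrt(2)*c - 3*c - 1 + 15*sqrt(2)/2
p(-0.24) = 4.26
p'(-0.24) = 13.89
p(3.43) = -20.46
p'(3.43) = -13.90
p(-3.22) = -146.12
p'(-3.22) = 95.91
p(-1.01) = -12.41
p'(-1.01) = 29.98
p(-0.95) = -10.65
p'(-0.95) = 28.60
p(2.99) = -14.10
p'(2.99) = -14.83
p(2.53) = -7.29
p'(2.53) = -14.56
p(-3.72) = -198.75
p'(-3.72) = 114.89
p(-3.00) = -125.89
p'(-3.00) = 88.03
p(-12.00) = -3070.44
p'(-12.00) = 647.31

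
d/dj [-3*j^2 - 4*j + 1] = -6*j - 4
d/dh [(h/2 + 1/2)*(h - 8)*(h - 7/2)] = 3*h^2/2 - 21*h/2 + 33/4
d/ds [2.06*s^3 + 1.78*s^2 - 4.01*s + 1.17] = 6.18*s^2 + 3.56*s - 4.01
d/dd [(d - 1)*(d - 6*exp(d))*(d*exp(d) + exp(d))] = (d^3 - 12*d^2*exp(d) + 3*d^2 - 12*d*exp(d) - d + 12*exp(d) - 1)*exp(d)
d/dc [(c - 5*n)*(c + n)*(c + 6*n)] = 3*c^2 + 4*c*n - 29*n^2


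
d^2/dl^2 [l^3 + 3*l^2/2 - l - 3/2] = 6*l + 3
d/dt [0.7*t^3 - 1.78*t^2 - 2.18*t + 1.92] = 2.1*t^2 - 3.56*t - 2.18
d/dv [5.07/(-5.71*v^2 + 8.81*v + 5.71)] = (57.8994*v - 44.6667)/(-5.71*v^2 + 8.81*v + 5.71)^2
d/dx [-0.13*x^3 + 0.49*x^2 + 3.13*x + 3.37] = -0.39*x^2 + 0.98*x + 3.13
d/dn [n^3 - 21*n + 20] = 3*n^2 - 21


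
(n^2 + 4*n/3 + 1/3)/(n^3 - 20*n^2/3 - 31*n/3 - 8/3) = 1/(n - 8)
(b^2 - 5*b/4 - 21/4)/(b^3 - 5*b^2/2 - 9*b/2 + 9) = (4*b + 7)/(2*(2*b^2 + b - 6))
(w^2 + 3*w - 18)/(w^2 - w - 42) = (w - 3)/(w - 7)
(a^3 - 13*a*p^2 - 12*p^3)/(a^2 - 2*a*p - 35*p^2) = (-a^3 + 13*a*p^2 + 12*p^3)/(-a^2 + 2*a*p + 35*p^2)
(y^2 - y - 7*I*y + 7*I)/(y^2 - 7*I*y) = (y - 1)/y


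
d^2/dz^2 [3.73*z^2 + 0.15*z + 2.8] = 7.46000000000000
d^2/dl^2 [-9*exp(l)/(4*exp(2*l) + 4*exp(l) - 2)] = 9*(-4*exp(4*l) + 4*exp(3*l) - 12*exp(2*l) - 2*exp(l) - 1)*exp(l)/(2*(8*exp(6*l) + 24*exp(5*l) + 12*exp(4*l) - 16*exp(3*l) - 6*exp(2*l) + 6*exp(l) - 1))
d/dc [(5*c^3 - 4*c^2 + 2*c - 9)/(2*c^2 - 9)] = (10*c^4 - 139*c^2 + 108*c - 18)/(4*c^4 - 36*c^2 + 81)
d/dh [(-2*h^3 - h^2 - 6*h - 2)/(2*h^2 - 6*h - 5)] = 2*(-2*h^4 + 12*h^3 + 24*h^2 + 9*h + 9)/(4*h^4 - 24*h^3 + 16*h^2 + 60*h + 25)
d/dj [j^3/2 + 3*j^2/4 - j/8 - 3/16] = 3*j^2/2 + 3*j/2 - 1/8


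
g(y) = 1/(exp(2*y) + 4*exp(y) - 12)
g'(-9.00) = 0.00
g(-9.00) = -0.08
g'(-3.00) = 0.00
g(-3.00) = -0.08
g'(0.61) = -9.03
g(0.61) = -0.80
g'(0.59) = -5.87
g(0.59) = -0.65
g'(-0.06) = -0.10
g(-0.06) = -0.14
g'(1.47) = -0.09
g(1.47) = 0.04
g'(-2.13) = -0.00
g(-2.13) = -0.09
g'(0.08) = -0.16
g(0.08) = -0.15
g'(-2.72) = -0.00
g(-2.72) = -0.09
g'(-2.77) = -0.00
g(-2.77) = -0.09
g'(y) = (-2*exp(2*y) - 4*exp(y))/(exp(2*y) + 4*exp(y) - 12)^2 = 2*(-exp(y) - 2)*exp(y)/(exp(2*y) + 4*exp(y) - 12)^2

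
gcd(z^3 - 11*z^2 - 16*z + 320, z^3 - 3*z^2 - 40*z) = z^2 - 3*z - 40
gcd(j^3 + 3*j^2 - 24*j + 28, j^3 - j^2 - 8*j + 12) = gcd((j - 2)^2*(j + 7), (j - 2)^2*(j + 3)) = j^2 - 4*j + 4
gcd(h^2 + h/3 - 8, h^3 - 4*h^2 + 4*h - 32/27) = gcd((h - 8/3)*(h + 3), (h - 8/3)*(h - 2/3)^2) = h - 8/3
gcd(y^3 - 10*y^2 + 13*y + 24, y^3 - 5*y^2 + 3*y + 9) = y^2 - 2*y - 3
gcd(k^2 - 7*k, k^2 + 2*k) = k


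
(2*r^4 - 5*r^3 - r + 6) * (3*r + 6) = 6*r^5 - 3*r^4 - 30*r^3 - 3*r^2 + 12*r + 36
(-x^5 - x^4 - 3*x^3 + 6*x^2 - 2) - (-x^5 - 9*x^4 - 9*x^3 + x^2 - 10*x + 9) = 8*x^4 + 6*x^3 + 5*x^2 + 10*x - 11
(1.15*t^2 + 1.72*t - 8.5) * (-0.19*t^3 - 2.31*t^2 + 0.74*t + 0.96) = -0.2185*t^5 - 2.9833*t^4 - 1.5072*t^3 + 22.0118*t^2 - 4.6388*t - 8.16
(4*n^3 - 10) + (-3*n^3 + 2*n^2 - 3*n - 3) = n^3 + 2*n^2 - 3*n - 13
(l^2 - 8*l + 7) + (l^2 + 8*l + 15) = 2*l^2 + 22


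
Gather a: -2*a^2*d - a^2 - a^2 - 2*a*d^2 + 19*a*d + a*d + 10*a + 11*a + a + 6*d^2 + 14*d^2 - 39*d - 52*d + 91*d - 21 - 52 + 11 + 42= a^2*(-2*d - 2) + a*(-2*d^2 + 20*d + 22) + 20*d^2 - 20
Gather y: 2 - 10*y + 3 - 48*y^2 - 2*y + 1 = -48*y^2 - 12*y + 6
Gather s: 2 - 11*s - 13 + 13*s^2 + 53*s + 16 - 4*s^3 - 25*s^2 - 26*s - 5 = -4*s^3 - 12*s^2 + 16*s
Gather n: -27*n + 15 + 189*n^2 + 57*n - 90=189*n^2 + 30*n - 75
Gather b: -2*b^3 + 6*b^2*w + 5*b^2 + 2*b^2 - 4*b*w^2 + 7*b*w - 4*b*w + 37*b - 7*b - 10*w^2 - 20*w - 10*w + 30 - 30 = -2*b^3 + b^2*(6*w + 7) + b*(-4*w^2 + 3*w + 30) - 10*w^2 - 30*w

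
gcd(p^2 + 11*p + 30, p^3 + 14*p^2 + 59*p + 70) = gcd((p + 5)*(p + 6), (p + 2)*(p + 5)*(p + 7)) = p + 5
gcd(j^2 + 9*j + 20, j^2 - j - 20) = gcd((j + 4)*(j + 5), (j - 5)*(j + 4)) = j + 4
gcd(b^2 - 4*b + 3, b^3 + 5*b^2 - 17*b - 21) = b - 3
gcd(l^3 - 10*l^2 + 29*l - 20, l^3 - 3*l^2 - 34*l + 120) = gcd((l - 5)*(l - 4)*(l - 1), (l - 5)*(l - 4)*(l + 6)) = l^2 - 9*l + 20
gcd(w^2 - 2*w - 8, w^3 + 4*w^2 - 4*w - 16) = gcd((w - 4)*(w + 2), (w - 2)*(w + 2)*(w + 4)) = w + 2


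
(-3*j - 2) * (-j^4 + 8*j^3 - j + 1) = 3*j^5 - 22*j^4 - 16*j^3 + 3*j^2 - j - 2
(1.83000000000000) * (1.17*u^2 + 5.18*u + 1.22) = 2.1411*u^2 + 9.4794*u + 2.2326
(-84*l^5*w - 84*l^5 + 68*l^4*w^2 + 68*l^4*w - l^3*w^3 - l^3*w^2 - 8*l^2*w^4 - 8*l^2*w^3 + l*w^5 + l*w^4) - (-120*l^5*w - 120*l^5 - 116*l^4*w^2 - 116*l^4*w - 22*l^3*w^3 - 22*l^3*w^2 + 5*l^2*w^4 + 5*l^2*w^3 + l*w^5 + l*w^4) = 36*l^5*w + 36*l^5 + 184*l^4*w^2 + 184*l^4*w + 21*l^3*w^3 + 21*l^3*w^2 - 13*l^2*w^4 - 13*l^2*w^3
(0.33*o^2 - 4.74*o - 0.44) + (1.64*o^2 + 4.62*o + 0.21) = 1.97*o^2 - 0.12*o - 0.23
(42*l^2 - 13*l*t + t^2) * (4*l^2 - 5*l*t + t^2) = 168*l^4 - 262*l^3*t + 111*l^2*t^2 - 18*l*t^3 + t^4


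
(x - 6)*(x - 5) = x^2 - 11*x + 30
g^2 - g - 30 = (g - 6)*(g + 5)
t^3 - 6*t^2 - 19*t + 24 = (t - 8)*(t - 1)*(t + 3)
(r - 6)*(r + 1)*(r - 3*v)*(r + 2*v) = r^4 - r^3*v - 5*r^3 - 6*r^2*v^2 + 5*r^2*v - 6*r^2 + 30*r*v^2 + 6*r*v + 36*v^2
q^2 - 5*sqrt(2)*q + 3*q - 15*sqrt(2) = (q + 3)*(q - 5*sqrt(2))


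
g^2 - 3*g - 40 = (g - 8)*(g + 5)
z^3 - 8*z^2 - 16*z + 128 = (z - 8)*(z - 4)*(z + 4)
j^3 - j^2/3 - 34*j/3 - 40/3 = (j - 4)*(j + 5/3)*(j + 2)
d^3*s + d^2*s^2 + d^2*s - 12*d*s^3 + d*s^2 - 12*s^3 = (d - 3*s)*(d + 4*s)*(d*s + s)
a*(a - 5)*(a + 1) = a^3 - 4*a^2 - 5*a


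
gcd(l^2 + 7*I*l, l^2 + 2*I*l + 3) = 1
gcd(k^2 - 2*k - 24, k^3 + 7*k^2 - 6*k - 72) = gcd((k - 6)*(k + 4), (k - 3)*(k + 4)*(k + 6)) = k + 4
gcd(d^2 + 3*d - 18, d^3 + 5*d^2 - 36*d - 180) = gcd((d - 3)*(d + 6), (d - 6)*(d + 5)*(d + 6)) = d + 6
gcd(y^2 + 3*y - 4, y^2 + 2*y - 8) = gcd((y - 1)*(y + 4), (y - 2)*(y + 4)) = y + 4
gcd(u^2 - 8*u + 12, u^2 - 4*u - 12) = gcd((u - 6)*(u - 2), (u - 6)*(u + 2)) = u - 6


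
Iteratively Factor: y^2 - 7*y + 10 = (y - 2)*(y - 5)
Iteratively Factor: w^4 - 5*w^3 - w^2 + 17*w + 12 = (w + 1)*(w^3 - 6*w^2 + 5*w + 12) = (w + 1)^2*(w^2 - 7*w + 12) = (w - 4)*(w + 1)^2*(w - 3)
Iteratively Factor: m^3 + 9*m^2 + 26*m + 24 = (m + 4)*(m^2 + 5*m + 6) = (m + 3)*(m + 4)*(m + 2)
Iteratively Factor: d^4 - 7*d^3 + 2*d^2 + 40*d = (d - 5)*(d^3 - 2*d^2 - 8*d) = (d - 5)*(d + 2)*(d^2 - 4*d) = d*(d - 5)*(d + 2)*(d - 4)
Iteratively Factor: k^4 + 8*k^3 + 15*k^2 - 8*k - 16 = (k + 4)*(k^3 + 4*k^2 - k - 4) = (k + 4)^2*(k^2 - 1) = (k + 1)*(k + 4)^2*(k - 1)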